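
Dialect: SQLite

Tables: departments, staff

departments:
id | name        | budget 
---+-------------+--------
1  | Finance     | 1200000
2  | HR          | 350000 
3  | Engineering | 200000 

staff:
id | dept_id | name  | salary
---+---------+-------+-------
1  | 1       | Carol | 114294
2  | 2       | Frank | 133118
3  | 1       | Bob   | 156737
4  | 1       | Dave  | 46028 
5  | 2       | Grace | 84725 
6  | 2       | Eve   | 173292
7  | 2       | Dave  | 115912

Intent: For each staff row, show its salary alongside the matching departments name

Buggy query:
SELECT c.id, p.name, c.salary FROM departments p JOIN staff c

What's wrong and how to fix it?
Bug: JOIN with no ON clause produces a cartesian product; every staff row pairs with every departments row

Fix: Specify the join condition linking the foreign key to the parent id

Corrected query:
SELECT c.id, p.name, c.salary FROM departments p JOIN staff c ON c.dept_id = p.id

Result:
id | name    | salary
---+---------+-------
1  | Finance | 114294
2  | HR      | 133118
3  | Finance | 156737
4  | Finance | 46028 
5  | HR      | 84725 
6  | HR      | 173292
7  | HR      | 115912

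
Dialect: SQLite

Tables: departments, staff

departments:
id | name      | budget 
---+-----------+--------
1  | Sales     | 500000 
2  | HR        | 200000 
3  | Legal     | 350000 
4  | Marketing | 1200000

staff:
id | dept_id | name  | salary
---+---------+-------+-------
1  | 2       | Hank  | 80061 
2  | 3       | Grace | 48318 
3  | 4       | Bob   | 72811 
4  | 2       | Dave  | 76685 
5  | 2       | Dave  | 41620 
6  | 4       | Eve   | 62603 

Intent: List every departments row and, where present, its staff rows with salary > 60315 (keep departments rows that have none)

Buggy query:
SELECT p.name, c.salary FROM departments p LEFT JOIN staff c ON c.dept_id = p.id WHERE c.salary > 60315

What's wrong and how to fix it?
Bug: A WHERE condition on the right-hand table after LEFT JOIN drops unmatched parents

Fix: Move the right-table condition into the ON clause so unmatched parents are kept

Corrected query:
SELECT p.name, c.salary FROM departments p LEFT JOIN staff c ON c.dept_id = p.id AND c.salary > 60315

Result:
name      | salary
----------+-------
Sales     | NULL  
HR        | 76685 
HR        | 80061 
Legal     | NULL  
Marketing | 62603 
Marketing | 72811 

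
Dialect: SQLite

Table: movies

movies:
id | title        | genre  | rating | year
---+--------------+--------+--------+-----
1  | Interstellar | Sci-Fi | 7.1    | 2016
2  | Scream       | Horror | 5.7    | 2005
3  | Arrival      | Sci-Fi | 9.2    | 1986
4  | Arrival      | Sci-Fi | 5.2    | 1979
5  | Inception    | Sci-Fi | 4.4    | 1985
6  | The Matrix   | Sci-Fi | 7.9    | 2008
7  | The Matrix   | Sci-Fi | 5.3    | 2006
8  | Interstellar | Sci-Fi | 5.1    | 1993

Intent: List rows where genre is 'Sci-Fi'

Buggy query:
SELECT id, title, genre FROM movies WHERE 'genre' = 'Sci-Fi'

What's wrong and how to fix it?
Bug: 'genre' in single quotes is a string literal, not the column; the comparison is literal-vs-literal and never true

Fix: Reference the column as genre without single quotes

Corrected query:
SELECT id, title, genre FROM movies WHERE genre = 'Sci-Fi'

Result:
id | title        | genre 
---+--------------+-------
1  | Interstellar | Sci-Fi
3  | Arrival      | Sci-Fi
4  | Arrival      | Sci-Fi
5  | Inception    | Sci-Fi
6  | The Matrix   | Sci-Fi
7  | The Matrix   | Sci-Fi
8  | Interstellar | Sci-Fi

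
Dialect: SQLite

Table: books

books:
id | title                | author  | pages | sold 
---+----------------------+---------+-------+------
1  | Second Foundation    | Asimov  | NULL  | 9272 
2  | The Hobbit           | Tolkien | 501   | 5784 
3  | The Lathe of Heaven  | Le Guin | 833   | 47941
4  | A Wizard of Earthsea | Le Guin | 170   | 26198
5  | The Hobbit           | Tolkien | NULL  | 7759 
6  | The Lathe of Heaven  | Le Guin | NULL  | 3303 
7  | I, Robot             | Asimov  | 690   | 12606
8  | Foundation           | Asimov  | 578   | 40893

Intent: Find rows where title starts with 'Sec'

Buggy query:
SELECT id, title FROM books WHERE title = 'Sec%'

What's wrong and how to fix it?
Bug: '=' compares the literal string including the % character; pattern matching needs LIKE

Fix: Replace '=' with LIKE so 'Sec%' is treated as a pattern

Corrected query:
SELECT id, title FROM books WHERE title LIKE 'Sec%'

Result:
id | title            
---+------------------
1  | Second Foundation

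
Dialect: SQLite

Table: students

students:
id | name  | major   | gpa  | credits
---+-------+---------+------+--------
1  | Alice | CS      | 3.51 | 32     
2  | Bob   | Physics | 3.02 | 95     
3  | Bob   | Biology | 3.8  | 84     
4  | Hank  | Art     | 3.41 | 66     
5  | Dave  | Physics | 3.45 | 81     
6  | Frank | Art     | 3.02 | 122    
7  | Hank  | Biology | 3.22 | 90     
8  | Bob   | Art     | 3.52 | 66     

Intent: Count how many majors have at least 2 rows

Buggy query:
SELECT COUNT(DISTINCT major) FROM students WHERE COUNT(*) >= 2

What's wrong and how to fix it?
Bug: COUNT(*) cannot appear in WHERE; the per-group count doesn't exist yet

Fix: Group first with HAVING COUNT(*) >= 2, then COUNT the resulting groups

Corrected query:
SELECT COUNT(*) FROM (SELECT major FROM students GROUP BY major HAVING COUNT(*) >= 2)

Result:
COUNT(*)
--------
3       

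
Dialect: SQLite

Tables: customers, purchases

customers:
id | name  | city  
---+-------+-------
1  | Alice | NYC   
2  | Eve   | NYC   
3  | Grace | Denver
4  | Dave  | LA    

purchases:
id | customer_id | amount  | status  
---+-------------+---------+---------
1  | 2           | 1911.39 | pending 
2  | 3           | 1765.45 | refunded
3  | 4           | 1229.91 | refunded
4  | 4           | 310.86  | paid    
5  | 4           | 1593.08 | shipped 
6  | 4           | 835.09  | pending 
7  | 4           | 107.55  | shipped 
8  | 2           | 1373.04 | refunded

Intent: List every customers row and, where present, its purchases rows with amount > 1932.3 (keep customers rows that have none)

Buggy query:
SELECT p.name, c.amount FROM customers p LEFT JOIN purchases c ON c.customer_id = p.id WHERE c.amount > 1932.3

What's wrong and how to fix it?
Bug: A WHERE condition on the right-hand table after LEFT JOIN drops unmatched parents

Fix: Put 'c.amount > 1932.3' in the JOIN's ON clause instead of WHERE

Corrected query:
SELECT p.name, c.amount FROM customers p LEFT JOIN purchases c ON c.customer_id = p.id AND c.amount > 1932.3

Result:
name  | amount
------+-------
Alice | NULL  
Eve   | NULL  
Grace | NULL  
Dave  | NULL  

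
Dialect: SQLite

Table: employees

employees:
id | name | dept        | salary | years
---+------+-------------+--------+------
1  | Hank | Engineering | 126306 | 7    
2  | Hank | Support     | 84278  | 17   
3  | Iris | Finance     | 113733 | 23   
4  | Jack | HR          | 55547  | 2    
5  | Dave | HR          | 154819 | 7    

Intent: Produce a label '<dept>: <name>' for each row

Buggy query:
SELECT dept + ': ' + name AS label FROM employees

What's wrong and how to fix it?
Bug: SQLite uses || for string concatenation; + coerces text to numbers (yielding 0)

Fix: Replace + with || to concatenate text

Corrected query:
SELECT dept || ': ' || name AS label FROM employees

Result:
label            
-----------------
Engineering: Hank
Support: Hank    
Finance: Iris    
HR: Jack         
HR: Dave         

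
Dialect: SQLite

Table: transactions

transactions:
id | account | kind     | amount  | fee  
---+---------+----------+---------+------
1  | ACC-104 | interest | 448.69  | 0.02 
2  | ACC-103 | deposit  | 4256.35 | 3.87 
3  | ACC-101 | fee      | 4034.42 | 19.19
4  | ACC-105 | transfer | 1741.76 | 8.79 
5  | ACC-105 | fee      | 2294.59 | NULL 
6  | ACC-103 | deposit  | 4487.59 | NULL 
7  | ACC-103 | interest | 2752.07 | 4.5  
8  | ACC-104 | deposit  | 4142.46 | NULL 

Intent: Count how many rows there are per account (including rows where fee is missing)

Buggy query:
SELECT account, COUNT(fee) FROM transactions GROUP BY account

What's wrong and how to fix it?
Bug: COUNT(fee) skips NULLs, so groups with missing fee are undercounted

Fix: Use COUNT(*) to count all rows regardless of NULL

Corrected query:
SELECT account, COUNT(*) FROM transactions GROUP BY account

Result:
account | COUNT(*)
--------+---------
ACC-101 | 1       
ACC-103 | 3       
ACC-104 | 2       
ACC-105 | 2       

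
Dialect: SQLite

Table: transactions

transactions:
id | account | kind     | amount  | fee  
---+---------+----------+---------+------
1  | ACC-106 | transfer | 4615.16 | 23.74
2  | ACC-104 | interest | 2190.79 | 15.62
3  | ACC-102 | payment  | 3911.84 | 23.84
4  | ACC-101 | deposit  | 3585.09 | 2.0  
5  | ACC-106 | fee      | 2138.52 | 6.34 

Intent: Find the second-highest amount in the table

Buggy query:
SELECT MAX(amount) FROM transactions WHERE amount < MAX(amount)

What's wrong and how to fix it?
Bug: The inner MAX is an aggregate inside WHERE, which is not allowed

Fix: Put the inner MAX in a scalar subquery

Corrected query:
SELECT MAX(amount) FROM transactions WHERE amount < (SELECT MAX(amount) FROM transactions)

Result:
MAX(amount)
-----------
3911.84    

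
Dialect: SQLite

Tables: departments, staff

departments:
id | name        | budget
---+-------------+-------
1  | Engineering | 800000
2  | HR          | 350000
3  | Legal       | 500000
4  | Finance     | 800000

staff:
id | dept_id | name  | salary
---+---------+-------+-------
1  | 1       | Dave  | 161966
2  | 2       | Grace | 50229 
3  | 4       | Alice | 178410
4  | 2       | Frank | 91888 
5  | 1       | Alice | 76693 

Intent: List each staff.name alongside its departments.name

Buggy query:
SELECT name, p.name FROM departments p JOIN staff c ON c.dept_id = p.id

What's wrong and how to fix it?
Bug: 'name' exists in both joined tables, so the database can't tell which one is meant

Fix: Qualify the column with its table alias (c.name)

Corrected query:
SELECT c.name, p.name FROM departments p JOIN staff c ON c.dept_id = p.id

Result:
name  | name       
------+------------
Dave  | Engineering
Grace | HR         
Alice | Finance    
Frank | HR         
Alice | Engineering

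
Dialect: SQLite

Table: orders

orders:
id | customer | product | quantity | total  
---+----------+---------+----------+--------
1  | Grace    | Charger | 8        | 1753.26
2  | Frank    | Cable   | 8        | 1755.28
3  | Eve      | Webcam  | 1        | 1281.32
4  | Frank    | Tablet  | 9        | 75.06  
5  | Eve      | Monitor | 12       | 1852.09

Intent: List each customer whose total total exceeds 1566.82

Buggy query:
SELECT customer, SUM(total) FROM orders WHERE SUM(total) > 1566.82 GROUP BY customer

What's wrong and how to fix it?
Bug: Aggregate functions cannot appear in a WHERE clause

Fix: Use HAVING (which filters groups after aggregation) instead of WHERE

Corrected query:
SELECT customer, SUM(total) FROM orders GROUP BY customer HAVING SUM(total) > 1566.82

Result:
customer | SUM(total)
---------+-----------
Eve      | 3133.41   
Frank    | 1830.34   
Grace    | 1753.26   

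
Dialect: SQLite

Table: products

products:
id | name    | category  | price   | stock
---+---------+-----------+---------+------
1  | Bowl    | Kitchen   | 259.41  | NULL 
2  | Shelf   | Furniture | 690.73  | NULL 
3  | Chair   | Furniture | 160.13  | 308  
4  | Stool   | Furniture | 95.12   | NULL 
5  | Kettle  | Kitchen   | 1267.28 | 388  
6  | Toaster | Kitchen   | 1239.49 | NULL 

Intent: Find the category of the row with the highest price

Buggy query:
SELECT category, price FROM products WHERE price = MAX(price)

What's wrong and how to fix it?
Bug: MAX(price) is an aggregate and cannot be used directly in WHERE

Fix: Use a subquery: WHERE price = (SELECT MAX(price) FROM products)

Corrected query:
SELECT category, price FROM products WHERE price = (SELECT MAX(price) FROM products)

Result:
category | price  
---------+--------
Kitchen  | 1267.28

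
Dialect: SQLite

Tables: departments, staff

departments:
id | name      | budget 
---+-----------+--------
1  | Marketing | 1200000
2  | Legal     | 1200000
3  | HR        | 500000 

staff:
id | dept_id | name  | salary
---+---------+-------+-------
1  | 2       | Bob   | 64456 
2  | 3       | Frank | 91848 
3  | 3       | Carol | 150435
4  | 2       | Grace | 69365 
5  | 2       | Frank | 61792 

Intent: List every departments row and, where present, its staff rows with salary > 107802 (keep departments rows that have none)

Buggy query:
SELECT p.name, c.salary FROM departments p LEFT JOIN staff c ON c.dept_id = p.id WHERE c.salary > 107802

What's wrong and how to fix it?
Bug: Filtering c.salary in WHERE discards the NULL rows produced by LEFT JOIN, turning it into an inner join

Fix: Put 'c.salary > 107802' in the JOIN's ON clause instead of WHERE

Corrected query:
SELECT p.name, c.salary FROM departments p LEFT JOIN staff c ON c.dept_id = p.id AND c.salary > 107802

Result:
name      | salary
----------+-------
Marketing | NULL  
Legal     | NULL  
HR        | 150435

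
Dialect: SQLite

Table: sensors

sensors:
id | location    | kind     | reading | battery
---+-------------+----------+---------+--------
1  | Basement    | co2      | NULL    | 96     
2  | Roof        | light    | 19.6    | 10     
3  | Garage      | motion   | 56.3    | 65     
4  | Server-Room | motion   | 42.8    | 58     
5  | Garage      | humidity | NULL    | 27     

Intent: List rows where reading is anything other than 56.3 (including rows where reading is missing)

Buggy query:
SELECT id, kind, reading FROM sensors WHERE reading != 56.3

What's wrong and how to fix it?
Bug: Inequality against NULL is unknown, not true; rows with NULL are dropped

Fix: Handle NULL separately with IS NULL alongside the inequality

Corrected query:
SELECT id, kind, reading FROM sensors WHERE reading != 56.3 OR reading IS NULL

Result:
id | kind     | reading
---+----------+--------
1  | co2      | NULL   
2  | light    | 19.6   
4  | motion   | 42.8   
5  | humidity | NULL   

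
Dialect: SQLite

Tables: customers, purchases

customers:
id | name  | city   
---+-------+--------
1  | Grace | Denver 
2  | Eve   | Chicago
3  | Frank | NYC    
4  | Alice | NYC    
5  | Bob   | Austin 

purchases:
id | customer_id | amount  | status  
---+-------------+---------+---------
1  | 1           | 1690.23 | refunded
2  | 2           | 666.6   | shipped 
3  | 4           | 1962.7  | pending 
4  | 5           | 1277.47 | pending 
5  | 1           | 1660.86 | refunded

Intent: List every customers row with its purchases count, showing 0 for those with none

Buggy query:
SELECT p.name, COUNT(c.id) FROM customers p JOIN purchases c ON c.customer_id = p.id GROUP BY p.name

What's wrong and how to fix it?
Bug: An inner join excludes parents with zero children

Fix: Switch to LEFT JOIN to retain unmatched parent rows

Corrected query:
SELECT p.name, COUNT(c.id) FROM customers p LEFT JOIN purchases c ON c.customer_id = p.id GROUP BY p.name

Result:
name  | COUNT(c.id)
------+------------
Alice | 1          
Bob   | 1          
Eve   | 1          
Frank | 0          
Grace | 2          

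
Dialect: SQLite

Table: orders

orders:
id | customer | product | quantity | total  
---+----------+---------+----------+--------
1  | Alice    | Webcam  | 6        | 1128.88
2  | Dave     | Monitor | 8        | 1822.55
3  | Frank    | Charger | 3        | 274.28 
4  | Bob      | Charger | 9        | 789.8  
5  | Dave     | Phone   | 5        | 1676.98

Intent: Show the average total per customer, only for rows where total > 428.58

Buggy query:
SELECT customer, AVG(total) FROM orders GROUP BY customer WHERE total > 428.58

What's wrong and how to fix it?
Bug: Row-level WHERE must come before GROUP BY in the clause order

Fix: Place WHERE between FROM and GROUP BY

Corrected query:
SELECT customer, AVG(total) FROM orders WHERE total > 428.58 GROUP BY customer

Result:
customer | AVG(total)
---------+-----------
Alice    | 1128.88   
Bob      | 789.8     
Dave     | 1749.765  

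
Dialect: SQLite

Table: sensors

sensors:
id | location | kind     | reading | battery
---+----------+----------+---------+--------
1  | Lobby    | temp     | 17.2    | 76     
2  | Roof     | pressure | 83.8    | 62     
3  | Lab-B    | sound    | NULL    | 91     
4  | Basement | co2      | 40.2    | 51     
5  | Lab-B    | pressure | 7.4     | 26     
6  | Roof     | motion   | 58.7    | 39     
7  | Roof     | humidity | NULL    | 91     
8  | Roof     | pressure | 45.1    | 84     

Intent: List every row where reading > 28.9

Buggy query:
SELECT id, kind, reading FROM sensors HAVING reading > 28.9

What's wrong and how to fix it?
Bug: This is a non-aggregate query (no GROUP BY, no aggregates), so in SQLite the HAVING clause is invalid here; a row-level condition belongs in WHERE

Fix: Use WHERE for row-level filtering

Corrected query:
SELECT id, kind, reading FROM sensors WHERE reading > 28.9

Result:
id | kind     | reading
---+----------+--------
2  | pressure | 83.8   
4  | co2      | 40.2   
6  | motion   | 58.7   
8  | pressure | 45.1   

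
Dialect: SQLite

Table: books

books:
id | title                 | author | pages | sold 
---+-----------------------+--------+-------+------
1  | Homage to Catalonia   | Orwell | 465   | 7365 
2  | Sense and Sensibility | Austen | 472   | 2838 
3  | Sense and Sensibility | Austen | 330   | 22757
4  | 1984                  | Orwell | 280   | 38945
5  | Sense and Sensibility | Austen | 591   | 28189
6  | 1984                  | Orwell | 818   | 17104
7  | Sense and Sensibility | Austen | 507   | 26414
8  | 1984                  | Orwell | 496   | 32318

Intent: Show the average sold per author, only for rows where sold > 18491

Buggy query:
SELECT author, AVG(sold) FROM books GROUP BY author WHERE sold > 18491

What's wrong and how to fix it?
Bug: Row-level WHERE must come before GROUP BY in the clause order

Fix: Place WHERE between FROM and GROUP BY

Corrected query:
SELECT author, AVG(sold) FROM books WHERE sold > 18491 GROUP BY author

Result:
author | AVG(sold)   
-------+-------------
Austen | 25786.666667
Orwell | 35631.5     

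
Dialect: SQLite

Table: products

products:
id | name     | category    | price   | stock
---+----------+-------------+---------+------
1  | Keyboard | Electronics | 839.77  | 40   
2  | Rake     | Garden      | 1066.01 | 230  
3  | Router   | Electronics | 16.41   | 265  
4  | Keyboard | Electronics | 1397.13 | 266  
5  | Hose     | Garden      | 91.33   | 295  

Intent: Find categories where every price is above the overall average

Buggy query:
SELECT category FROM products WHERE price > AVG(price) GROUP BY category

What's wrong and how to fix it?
Bug: AVG() is an aggregate; it can't sit directly in WHERE

Fix: Compute the overall average in a scalar subquery and compare each group's MIN against it in HAVING

Corrected query:
SELECT category FROM products GROUP BY category HAVING MIN(price) > (SELECT AVG(price) FROM products)

Result:
(no rows)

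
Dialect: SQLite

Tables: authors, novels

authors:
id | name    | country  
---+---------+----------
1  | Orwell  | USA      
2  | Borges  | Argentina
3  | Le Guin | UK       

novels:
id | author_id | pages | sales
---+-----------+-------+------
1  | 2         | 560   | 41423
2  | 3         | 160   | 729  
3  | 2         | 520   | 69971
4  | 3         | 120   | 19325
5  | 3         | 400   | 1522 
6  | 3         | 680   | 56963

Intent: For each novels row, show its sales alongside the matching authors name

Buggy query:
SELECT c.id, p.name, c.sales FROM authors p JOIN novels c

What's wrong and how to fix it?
Bug: JOIN with no ON clause produces a cartesian product; every novels row pairs with every authors row

Fix: Specify the join condition linking the foreign key to the parent id

Corrected query:
SELECT c.id, p.name, c.sales FROM authors p JOIN novels c ON c.author_id = p.id

Result:
id | name    | sales
---+---------+------
1  | Borges  | 41423
2  | Le Guin | 729  
3  | Borges  | 69971
4  | Le Guin | 19325
5  | Le Guin | 1522 
6  | Le Guin | 56963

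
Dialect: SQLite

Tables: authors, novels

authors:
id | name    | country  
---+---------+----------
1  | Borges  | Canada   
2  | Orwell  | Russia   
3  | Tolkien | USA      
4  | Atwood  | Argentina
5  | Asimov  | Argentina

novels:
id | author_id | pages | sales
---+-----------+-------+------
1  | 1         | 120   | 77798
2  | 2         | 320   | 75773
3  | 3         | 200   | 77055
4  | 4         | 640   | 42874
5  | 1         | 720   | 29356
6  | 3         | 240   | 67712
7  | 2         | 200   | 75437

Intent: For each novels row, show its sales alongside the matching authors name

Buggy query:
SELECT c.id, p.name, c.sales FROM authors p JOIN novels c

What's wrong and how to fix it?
Bug: Missing join condition: each novels row is matched to all authors rows instead of just its own

Fix: Add ON c.author_id = p.id to the JOIN

Corrected query:
SELECT c.id, p.name, c.sales FROM authors p JOIN novels c ON c.author_id = p.id

Result:
id | name    | sales
---+---------+------
1  | Borges  | 77798
2  | Orwell  | 75773
3  | Tolkien | 77055
4  | Atwood  | 42874
5  | Borges  | 29356
6  | Tolkien | 67712
7  | Orwell  | 75437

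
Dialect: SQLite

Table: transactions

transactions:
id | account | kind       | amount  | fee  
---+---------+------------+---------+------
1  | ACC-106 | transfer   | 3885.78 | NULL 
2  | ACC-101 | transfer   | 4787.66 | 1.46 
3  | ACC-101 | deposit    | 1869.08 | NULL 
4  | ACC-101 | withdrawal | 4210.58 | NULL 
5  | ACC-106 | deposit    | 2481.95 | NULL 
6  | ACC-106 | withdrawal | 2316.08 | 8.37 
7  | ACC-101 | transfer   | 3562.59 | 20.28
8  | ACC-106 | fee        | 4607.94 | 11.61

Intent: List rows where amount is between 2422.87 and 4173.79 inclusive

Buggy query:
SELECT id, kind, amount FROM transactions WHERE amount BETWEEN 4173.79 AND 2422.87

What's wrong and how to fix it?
Bug: The bounds are reversed; BETWEEN a AND b requires a <= b to match anything

Fix: Swap the bounds so the smaller value comes first

Corrected query:
SELECT id, kind, amount FROM transactions WHERE amount BETWEEN 2422.87 AND 4173.79

Result:
id | kind     | amount 
---+----------+--------
1  | transfer | 3885.78
5  | deposit  | 2481.95
7  | transfer | 3562.59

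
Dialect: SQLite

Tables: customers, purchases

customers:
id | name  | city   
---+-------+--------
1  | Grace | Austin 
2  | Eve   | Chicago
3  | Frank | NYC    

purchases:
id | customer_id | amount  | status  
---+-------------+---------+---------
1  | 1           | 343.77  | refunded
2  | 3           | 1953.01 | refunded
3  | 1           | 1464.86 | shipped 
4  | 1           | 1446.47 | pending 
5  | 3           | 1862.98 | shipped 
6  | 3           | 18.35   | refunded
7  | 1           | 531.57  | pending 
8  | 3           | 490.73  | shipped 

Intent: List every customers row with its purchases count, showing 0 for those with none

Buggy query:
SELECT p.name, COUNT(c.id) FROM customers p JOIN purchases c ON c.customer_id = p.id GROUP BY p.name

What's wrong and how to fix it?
Bug: An inner join excludes parents with zero children

Fix: Use LEFT JOIN so parents without children still appear (COUNT(c.id) gives 0)

Corrected query:
SELECT p.name, COUNT(c.id) FROM customers p LEFT JOIN purchases c ON c.customer_id = p.id GROUP BY p.name

Result:
name  | COUNT(c.id)
------+------------
Eve   | 0          
Frank | 4          
Grace | 4          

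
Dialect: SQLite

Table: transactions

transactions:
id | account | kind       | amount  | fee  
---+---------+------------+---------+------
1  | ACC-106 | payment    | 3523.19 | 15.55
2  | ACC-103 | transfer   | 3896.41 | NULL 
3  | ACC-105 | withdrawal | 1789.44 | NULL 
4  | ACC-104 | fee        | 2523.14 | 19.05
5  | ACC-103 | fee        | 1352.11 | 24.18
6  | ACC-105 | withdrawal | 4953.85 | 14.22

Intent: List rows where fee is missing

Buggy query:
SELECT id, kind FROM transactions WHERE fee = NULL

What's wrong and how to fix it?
Bug: Comparing to NULL with '=' never matches; NULL = NULL is unknown, not true

Fix: Replace '= NULL' with 'IS NULL'

Corrected query:
SELECT id, kind FROM transactions WHERE fee IS NULL

Result:
id | kind      
---+-----------
2  | transfer  
3  | withdrawal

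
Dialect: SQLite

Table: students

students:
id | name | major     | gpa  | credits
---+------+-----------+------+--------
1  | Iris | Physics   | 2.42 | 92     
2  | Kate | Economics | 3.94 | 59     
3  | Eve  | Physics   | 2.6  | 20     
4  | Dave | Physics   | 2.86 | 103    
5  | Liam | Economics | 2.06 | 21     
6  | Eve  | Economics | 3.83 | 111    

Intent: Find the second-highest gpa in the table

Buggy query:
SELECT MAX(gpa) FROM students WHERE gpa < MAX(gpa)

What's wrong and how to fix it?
Bug: MAX(gpa) on the right of the comparison is an aggregate-in-WHERE error

Fix: Compute the overall MAX in a subquery, then take MAX of rows below it

Corrected query:
SELECT MAX(gpa) FROM students WHERE gpa < (SELECT MAX(gpa) FROM students)

Result:
MAX(gpa)
--------
3.83    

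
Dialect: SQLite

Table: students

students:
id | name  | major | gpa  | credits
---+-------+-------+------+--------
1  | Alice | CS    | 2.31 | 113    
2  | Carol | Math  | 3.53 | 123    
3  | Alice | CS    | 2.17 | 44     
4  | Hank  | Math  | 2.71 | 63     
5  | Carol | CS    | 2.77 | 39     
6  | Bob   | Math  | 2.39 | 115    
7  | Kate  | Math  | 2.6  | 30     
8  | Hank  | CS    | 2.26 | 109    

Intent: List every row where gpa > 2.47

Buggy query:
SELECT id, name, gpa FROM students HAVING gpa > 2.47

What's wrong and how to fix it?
Bug: This is a non-aggregate query (no GROUP BY, no aggregates), so in SQLite the HAVING clause is invalid here; a row-level condition belongs in WHERE

Fix: Use WHERE for row-level filtering

Corrected query:
SELECT id, name, gpa FROM students WHERE gpa > 2.47

Result:
id | name  | gpa 
---+-------+-----
2  | Carol | 3.53
4  | Hank  | 2.71
5  | Carol | 2.77
7  | Kate  | 2.6 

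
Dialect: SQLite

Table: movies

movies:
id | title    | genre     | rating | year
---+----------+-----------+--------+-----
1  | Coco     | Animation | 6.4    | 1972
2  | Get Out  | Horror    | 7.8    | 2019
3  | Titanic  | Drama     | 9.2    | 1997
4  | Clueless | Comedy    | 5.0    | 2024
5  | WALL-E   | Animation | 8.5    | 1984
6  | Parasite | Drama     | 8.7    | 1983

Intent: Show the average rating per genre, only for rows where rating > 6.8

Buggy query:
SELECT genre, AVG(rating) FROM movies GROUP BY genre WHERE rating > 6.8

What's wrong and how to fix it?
Bug: Row-level WHERE must come before GROUP BY in the clause order

Fix: Move the WHERE clause before GROUP BY

Corrected query:
SELECT genre, AVG(rating) FROM movies WHERE rating > 6.8 GROUP BY genre

Result:
genre     | AVG(rating)
----------+------------
Animation | 8.5        
Drama     | 8.95       
Horror    | 7.8        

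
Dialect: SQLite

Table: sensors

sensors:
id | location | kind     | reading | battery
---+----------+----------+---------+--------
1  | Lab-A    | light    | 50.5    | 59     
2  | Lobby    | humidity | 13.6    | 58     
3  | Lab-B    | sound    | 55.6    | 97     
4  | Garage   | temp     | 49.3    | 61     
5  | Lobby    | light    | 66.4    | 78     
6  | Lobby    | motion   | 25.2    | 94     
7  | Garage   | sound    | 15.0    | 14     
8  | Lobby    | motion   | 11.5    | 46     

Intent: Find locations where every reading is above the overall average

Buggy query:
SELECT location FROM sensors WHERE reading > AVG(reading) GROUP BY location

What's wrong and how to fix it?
Bug: AVG() is an aggregate; it can't sit directly in WHERE

Fix: Compute the overall average in a scalar subquery and compare each group's MIN against it in HAVING

Corrected query:
SELECT location FROM sensors GROUP BY location HAVING MIN(reading) > (SELECT AVG(reading) FROM sensors)

Result:
location
--------
Lab-A   
Lab-B   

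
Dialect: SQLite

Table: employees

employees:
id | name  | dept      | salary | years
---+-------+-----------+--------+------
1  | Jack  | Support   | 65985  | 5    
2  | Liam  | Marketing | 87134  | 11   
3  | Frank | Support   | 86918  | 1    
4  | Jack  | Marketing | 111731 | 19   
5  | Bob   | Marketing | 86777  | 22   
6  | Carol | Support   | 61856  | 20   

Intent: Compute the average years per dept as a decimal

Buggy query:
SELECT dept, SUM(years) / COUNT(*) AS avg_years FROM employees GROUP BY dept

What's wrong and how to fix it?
Bug: SUM(years) and COUNT(*) are both integers; the division truncates the fractional part

Fix: Multiply by 1.0 (or CAST to REAL) to force floating-point division

Corrected query:
SELECT dept, SUM(years) * 1.0 / COUNT(*) AS avg_years FROM employees GROUP BY dept

Result:
dept      | avg_years
----------+----------
Marketing | 17.333333
Support   | 8.666667 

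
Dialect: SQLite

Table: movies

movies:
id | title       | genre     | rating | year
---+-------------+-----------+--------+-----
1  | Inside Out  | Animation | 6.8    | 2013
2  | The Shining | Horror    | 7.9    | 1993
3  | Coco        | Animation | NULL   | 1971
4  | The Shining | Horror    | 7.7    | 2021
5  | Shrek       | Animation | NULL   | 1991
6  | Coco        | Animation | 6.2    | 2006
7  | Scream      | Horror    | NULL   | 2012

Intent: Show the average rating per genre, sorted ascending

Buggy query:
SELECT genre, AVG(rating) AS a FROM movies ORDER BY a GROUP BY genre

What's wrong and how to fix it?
Bug: ORDER BY appears before GROUP BY; SQL clause order requires GROUP BY first

Fix: Reorder: SELECT … FROM … GROUP BY … ORDER BY …

Corrected query:
SELECT genre, AVG(rating) AS a FROM movies GROUP BY genre ORDER BY a

Result:
genre     | a  
----------+----
Animation | 6.5
Horror    | 7.8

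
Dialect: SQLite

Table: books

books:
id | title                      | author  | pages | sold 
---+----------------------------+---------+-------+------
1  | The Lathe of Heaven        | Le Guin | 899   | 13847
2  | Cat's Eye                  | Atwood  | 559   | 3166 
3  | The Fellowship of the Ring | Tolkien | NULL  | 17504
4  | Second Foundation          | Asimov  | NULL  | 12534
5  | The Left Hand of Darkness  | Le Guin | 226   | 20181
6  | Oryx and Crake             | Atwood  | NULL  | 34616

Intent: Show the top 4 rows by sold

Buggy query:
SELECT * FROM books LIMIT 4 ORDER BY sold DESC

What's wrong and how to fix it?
Bug: LIMIT must come after ORDER BY

Fix: Sort with ORDER BY, then apply LIMIT

Corrected query:
SELECT * FROM books ORDER BY sold DESC LIMIT 4

Result:
id | title                      | author  | pages | sold 
---+----------------------------+---------+-------+------
6  | Oryx and Crake             | Atwood  | NULL  | 34616
5  | The Left Hand of Darkness  | Le Guin | 226   | 20181
3  | The Fellowship of the Ring | Tolkien | NULL  | 17504
1  | The Lathe of Heaven        | Le Guin | 899   | 13847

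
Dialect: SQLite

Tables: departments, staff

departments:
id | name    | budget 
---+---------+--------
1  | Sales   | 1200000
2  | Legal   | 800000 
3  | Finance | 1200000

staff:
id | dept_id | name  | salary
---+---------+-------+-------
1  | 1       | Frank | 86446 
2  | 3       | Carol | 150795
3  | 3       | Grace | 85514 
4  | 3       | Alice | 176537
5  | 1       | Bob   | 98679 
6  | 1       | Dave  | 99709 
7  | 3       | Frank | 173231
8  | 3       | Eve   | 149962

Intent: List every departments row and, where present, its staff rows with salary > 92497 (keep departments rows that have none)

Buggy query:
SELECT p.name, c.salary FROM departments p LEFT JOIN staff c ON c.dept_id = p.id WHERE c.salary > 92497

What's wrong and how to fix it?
Bug: A WHERE condition on the right-hand table after LEFT JOIN drops unmatched parents

Fix: Put 'c.salary > 92497' in the JOIN's ON clause instead of WHERE

Corrected query:
SELECT p.name, c.salary FROM departments p LEFT JOIN staff c ON c.dept_id = p.id AND c.salary > 92497

Result:
name    | salary
--------+-------
Sales   | 98679 
Sales   | 99709 
Legal   | NULL  
Finance | 149962
Finance | 150795
Finance | 173231
Finance | 176537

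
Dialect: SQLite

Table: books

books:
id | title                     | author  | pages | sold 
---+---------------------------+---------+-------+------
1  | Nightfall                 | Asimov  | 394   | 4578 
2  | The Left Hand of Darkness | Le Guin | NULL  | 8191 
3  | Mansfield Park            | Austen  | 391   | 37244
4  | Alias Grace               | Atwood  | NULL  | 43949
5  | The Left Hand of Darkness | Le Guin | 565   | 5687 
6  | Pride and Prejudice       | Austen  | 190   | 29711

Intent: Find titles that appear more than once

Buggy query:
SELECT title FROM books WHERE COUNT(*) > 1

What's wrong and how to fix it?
Bug: COUNT(*) is an aggregate and cannot be used in WHERE

Fix: Group first, then use HAVING for the count condition

Corrected query:
SELECT title FROM books GROUP BY title HAVING COUNT(*) > 1

Result:
title                    
-------------------------
The Left Hand of Darkness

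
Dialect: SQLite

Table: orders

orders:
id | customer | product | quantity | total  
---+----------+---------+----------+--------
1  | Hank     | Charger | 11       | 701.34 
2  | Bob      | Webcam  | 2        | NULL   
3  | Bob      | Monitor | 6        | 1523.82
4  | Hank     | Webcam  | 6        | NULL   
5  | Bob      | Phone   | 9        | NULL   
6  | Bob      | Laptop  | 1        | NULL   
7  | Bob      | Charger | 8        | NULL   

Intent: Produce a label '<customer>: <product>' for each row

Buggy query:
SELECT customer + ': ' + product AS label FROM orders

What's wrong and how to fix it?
Bug: SQLite uses || for string concatenation; + coerces text to numbers (yielding 0)

Fix: Use the || operator for string concatenation

Corrected query:
SELECT customer || ': ' || product AS label FROM orders

Result:
label        
-------------
Hank: Charger
Bob: Webcam  
Bob: Monitor 
Hank: Webcam 
Bob: Phone   
Bob: Laptop  
Bob: Charger 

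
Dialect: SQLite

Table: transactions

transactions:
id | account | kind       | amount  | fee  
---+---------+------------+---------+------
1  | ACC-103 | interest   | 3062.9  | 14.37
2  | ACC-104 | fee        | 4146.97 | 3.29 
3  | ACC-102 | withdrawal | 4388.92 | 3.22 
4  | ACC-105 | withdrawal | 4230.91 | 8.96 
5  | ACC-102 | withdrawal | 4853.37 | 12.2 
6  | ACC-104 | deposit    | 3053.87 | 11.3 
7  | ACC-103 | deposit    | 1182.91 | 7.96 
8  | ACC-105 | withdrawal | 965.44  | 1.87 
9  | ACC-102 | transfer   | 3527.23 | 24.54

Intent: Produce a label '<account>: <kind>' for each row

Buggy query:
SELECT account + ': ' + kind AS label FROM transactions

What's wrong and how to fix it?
Bug: '+' is numeric addition; on text columns SQLite converts them to 0 instead of concatenating

Fix: Replace + with || to concatenate text

Corrected query:
SELECT account || ': ' || kind AS label FROM transactions

Result:
label              
-------------------
ACC-103: interest  
ACC-104: fee       
ACC-102: withdrawal
ACC-105: withdrawal
ACC-102: withdrawal
ACC-104: deposit   
ACC-103: deposit   
ACC-105: withdrawal
ACC-102: transfer  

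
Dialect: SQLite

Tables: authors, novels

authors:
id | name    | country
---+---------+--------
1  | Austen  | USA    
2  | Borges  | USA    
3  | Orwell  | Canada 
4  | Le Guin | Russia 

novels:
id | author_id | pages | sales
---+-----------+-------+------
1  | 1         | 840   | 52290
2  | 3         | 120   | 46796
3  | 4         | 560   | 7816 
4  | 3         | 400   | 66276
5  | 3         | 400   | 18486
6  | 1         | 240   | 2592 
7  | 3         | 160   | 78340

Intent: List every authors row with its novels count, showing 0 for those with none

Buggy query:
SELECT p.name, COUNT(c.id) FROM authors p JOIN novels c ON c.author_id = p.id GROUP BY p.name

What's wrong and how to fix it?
Bug: An inner join excludes parents with zero children

Fix: Use LEFT JOIN so parents without children still appear (COUNT(c.id) gives 0)

Corrected query:
SELECT p.name, COUNT(c.id) FROM authors p LEFT JOIN novels c ON c.author_id = p.id GROUP BY p.name

Result:
name    | COUNT(c.id)
--------+------------
Austen  | 2          
Borges  | 0          
Le Guin | 1          
Orwell  | 4          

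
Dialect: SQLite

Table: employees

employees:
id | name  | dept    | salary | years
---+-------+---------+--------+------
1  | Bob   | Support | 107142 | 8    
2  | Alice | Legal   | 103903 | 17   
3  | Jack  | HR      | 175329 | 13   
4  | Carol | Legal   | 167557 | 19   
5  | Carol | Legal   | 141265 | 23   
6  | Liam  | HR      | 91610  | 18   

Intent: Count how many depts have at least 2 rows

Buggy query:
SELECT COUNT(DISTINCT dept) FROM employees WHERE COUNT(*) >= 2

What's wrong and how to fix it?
Bug: WHERE filters individual rows, not groups, so a group-level COUNT is invalid there

Fix: Use a subquery that GROUPs and filters with HAVING, then count its rows

Corrected query:
SELECT COUNT(*) FROM (SELECT dept FROM employees GROUP BY dept HAVING COUNT(*) >= 2)

Result:
COUNT(*)
--------
2       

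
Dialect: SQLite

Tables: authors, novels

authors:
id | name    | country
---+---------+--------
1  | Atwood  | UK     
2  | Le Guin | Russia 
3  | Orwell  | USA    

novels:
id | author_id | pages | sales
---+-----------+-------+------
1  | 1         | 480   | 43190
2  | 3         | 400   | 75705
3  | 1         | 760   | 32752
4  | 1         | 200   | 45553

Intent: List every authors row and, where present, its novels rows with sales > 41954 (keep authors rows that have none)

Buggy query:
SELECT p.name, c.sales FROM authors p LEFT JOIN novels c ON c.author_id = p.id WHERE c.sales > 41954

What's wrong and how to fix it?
Bug: Filtering c.sales in WHERE discards the NULL rows produced by LEFT JOIN, turning it into an inner join

Fix: Put 'c.sales > 41954' in the JOIN's ON clause instead of WHERE

Corrected query:
SELECT p.name, c.sales FROM authors p LEFT JOIN novels c ON c.author_id = p.id AND c.sales > 41954

Result:
name    | sales
--------+------
Atwood  | 43190
Atwood  | 45553
Le Guin | NULL 
Orwell  | 75705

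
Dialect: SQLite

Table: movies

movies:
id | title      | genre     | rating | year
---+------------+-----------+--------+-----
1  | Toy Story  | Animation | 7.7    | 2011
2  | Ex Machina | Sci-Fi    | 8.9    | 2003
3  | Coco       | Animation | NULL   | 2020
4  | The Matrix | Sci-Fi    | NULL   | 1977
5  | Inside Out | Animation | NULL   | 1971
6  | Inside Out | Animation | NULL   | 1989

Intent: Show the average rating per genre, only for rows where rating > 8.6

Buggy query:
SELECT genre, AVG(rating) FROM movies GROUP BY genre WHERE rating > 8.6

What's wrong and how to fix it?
Bug: WHERE cannot follow GROUP BY

Fix: Move the WHERE clause before GROUP BY

Corrected query:
SELECT genre, AVG(rating) FROM movies WHERE rating > 8.6 GROUP BY genre

Result:
genre  | AVG(rating)
-------+------------
Sci-Fi | 8.9        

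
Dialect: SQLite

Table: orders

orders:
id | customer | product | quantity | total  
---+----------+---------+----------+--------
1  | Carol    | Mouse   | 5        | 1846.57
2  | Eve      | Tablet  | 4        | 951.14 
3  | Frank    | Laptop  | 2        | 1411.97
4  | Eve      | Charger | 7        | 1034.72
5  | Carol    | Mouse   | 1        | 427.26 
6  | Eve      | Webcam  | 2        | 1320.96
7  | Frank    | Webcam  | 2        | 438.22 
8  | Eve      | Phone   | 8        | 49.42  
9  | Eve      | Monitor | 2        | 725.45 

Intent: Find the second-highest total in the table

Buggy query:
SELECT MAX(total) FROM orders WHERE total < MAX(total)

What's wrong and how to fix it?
Bug: The inner MAX is an aggregate inside WHERE, which is not allowed

Fix: Put the inner MAX in a scalar subquery

Corrected query:
SELECT MAX(total) FROM orders WHERE total < (SELECT MAX(total) FROM orders)

Result:
MAX(total)
----------
1411.97   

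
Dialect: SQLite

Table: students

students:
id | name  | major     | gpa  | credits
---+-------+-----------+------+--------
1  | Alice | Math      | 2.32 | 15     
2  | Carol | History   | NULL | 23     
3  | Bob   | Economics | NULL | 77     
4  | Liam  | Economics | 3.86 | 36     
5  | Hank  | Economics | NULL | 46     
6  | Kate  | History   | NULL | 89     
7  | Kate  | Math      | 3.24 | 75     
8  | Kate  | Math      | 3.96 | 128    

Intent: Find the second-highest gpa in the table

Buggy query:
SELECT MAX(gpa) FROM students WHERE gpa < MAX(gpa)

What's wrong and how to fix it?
Bug: MAX(gpa) on the right of the comparison is an aggregate-in-WHERE error

Fix: Put the inner MAX in a scalar subquery

Corrected query:
SELECT MAX(gpa) FROM students WHERE gpa < (SELECT MAX(gpa) FROM students)

Result:
MAX(gpa)
--------
3.86    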